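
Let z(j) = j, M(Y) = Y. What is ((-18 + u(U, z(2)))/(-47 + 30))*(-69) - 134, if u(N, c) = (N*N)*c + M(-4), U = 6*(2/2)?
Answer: 1172/17 ≈ 68.941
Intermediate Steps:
U = 6 (U = 6*(2*(1/2)) = 6*1 = 6)
u(N, c) = -4 + c*N**2 (u(N, c) = (N*N)*c - 4 = N**2*c - 4 = c*N**2 - 4 = -4 + c*N**2)
((-18 + u(U, z(2)))/(-47 + 30))*(-69) - 134 = ((-18 + (-4 + 2*6**2))/(-47 + 30))*(-69) - 134 = ((-18 + (-4 + 2*36))/(-17))*(-69) - 134 = ((-18 + (-4 + 72))*(-1/17))*(-69) - 134 = ((-18 + 68)*(-1/17))*(-69) - 134 = (50*(-1/17))*(-69) - 134 = -50/17*(-69) - 134 = 3450/17 - 134 = 1172/17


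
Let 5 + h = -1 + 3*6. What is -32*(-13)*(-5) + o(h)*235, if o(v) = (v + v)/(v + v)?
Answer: -1845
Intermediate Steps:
h = 12 (h = -5 + (-1 + 3*6) = -5 + (-1 + 18) = -5 + 17 = 12)
o(v) = 1 (o(v) = (2*v)/((2*v)) = (2*v)*(1/(2*v)) = 1)
-32*(-13)*(-5) + o(h)*235 = -32*(-13)*(-5) + 1*235 = 416*(-5) + 235 = -2080 + 235 = -1845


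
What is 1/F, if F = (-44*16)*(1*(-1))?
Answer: 1/704 ≈ 0.0014205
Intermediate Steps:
F = 704 (F = -704*(-1) = 704)
1/F = 1/704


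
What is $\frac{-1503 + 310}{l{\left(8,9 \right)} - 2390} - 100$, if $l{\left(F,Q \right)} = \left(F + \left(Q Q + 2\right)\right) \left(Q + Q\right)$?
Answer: $- \frac{74007}{752} \approx -98.414$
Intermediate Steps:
$l{\left(F,Q \right)} = 2 Q \left(2 + F + Q^{2}\right)$ ($l{\left(F,Q \right)} = \left(F + \left(Q^{2} + 2\right)\right) 2 Q = \left(F + \left(2 + Q^{2}\right)\right) 2 Q = \left(2 + F + Q^{2}\right) 2 Q = 2 Q \left(2 + F + Q^{2}\right)$)
$\frac{-1503 + 310}{l{\left(8,9 \right)} - 2390} - 100 = \frac{-1503 + 310}{2 \cdot 9 \left(2 + 8 + 9^{2}\right) - 2390} - 100 = - \frac{1193}{2 \cdot 9 \left(2 + 8 + 81\right) - 2390} - 100 = - \frac{1193}{2 \cdot 9 \cdot 91 - 2390} - 100 = - \frac{1193}{1638 - 2390} - 100 = - \frac{1193}{-752} - 100 = \left(-1193\right) \left(- \frac{1}{752}\right) - 100 = \frac{1193}{752} - 100 = - \frac{74007}{752}$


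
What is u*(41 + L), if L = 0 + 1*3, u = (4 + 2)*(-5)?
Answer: -1320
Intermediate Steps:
u = -30 (u = 6*(-5) = -30)
L = 3 (L = 0 + 3 = 3)
u*(41 + L) = -30*(41 + 3) = -30*44 = -1320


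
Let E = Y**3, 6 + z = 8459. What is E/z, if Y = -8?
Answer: -512/8453 ≈ -0.060570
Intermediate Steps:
z = 8453 (z = -6 + 8459 = 8453)
E = -512 (E = (-8)**3 = -512)
E/z = -512/8453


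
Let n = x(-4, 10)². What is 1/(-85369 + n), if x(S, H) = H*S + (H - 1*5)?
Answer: -1/84144 ≈ -1.1884e-5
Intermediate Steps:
x(S, H) = -5 + H + H*S (x(S, H) = H*S + (H - 5) = H*S + (-5 + H) = -5 + H + H*S)
n = 1225 (n = (-5 + 10 + 10*(-4))² = (-5 + 10 - 40)² = (-35)² = 1225)
1/(-85369 + n) = 1/(-85369 + 1225) = 1/(-84144) = -1/84144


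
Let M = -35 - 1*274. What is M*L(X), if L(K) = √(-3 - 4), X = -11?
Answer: -309*I*√7 ≈ -817.54*I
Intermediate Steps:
M = -309 (M = -35 - 274 = -309)
L(K) = I*√7 (L(K) = √(-7) = I*√7)
M*L(X) = -309*I*√7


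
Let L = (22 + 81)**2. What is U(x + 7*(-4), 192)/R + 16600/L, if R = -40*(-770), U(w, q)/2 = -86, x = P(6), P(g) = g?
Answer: 127363813/81689300 ≈ 1.5591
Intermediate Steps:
x = 6
U(w, q) = -172 (U(w, q) = 2*(-86) = -172)
R = 30800
L = 10609 (L = 103**2 = 10609)
U(x + 7*(-4), 192)/R + 16600/L = -172/30800 + 16600/10609 = -172*1/30800 + 16600*(1/10609) = -43/7700 + 16600/10609 = 127363813/81689300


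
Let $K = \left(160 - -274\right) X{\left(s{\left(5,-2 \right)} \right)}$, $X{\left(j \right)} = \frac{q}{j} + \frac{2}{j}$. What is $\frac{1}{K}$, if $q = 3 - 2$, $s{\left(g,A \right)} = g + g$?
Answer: $\frac{5}{651} \approx 0.0076805$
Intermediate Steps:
$s{\left(g,A \right)} = 2 g$
$q = 1$ ($q = 3 - 2 = 1$)
$X{\left(j \right)} = \frac{3}{j}$ ($X{\left(j \right)} = 1 \frac{1}{j} + \frac{2}{j} = \frac{1}{j} + \frac{2}{j} = \frac{3}{j}$)
$K = \frac{651}{5}$ ($K = \left(160 - -274\right) \frac{3}{2 \cdot 5} = \left(160 + 274\right) \frac{3}{10} = 434 \cdot 3 \cdot \frac{1}{10} = 434 \cdot \frac{3}{10} = \frac{651}{5} \approx 130.2$)
$\frac{1}{K} = \frac{1}{\frac{651}{5}} = \frac{5}{651}$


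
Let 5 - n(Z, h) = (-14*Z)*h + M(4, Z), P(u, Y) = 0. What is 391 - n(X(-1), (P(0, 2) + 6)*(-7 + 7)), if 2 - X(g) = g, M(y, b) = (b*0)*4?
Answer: 386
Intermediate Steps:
M(y, b) = 0 (M(y, b) = 0*4 = 0)
X(g) = 2 - g
n(Z, h) = 5 + 14*Z*h (n(Z, h) = 5 - ((-14*Z)*h + 0) = 5 - (-14*Z*h + 0) = 5 - (-14)*Z*h = 5 + 14*Z*h)
391 - n(X(-1), (P(0, 2) + 6)*(-7 + 7)) = 391 - (5 + 14*(2 - 1*(-1))*((0 + 6)*(-7 + 7))) = 391 - (5 + 14*(2 + 1)*(6*0)) = 391 - (5 + 14*3*0) = 391 - (5 + 0) = 391 - 1*5 = 391 - 5 = 386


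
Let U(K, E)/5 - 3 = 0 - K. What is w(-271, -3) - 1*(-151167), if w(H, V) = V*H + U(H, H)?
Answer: 153350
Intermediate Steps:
U(K, E) = 15 - 5*K (U(K, E) = 15 + 5*(0 - K) = 15 + 5*(-K) = 15 - 5*K)
w(H, V) = 15 - 5*H + H*V (w(H, V) = V*H + (15 - 5*H) = H*V + (15 - 5*H) = 15 - 5*H + H*V)
w(-271, -3) - 1*(-151167) = (15 - 5*(-271) - 271*(-3)) - 1*(-151167) = (15 + 1355 + 813) + 151167 = 2183 + 151167 = 153350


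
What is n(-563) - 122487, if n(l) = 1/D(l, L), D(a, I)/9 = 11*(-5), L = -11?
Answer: -60631066/495 ≈ -1.2249e+5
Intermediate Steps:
D(a, I) = -495 (D(a, I) = 9*(11*(-5)) = 9*(-55) = -495)
n(l) = -1/495 (n(l) = 1/(-495) = -1/495)
n(-563) - 122487 = -1/495 - 122487 = -60631066/495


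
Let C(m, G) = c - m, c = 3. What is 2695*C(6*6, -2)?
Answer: -88935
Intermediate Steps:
C(m, G) = 3 - m
2695*C(6*6, -2) = 2695*(3 - 6*6) = 2695*(3 - 1*36) = 2695*(3 - 36) = 2695*(-33) = -88935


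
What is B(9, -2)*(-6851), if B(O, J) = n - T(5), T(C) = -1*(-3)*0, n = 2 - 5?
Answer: 20553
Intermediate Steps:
n = -3
T(C) = 0 (T(C) = 3*0 = 0)
B(O, J) = -3 (B(O, J) = -3 - 1*0 = -3 + 0 = -3)
B(9, -2)*(-6851) = -3*(-6851) = 20553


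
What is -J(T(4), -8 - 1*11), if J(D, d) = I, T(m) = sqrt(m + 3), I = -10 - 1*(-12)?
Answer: -2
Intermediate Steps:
I = 2 (I = -10 + 12 = 2)
T(m) = sqrt(3 + m)
J(D, d) = 2
-J(T(4), -8 - 1*11) = -1*2 = -2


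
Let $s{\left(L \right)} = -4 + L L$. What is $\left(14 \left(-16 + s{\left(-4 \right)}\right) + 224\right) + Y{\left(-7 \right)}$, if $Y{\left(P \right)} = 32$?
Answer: $200$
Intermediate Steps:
$s{\left(L \right)} = -4 + L^{2}$
$\left(14 \left(-16 + s{\left(-4 \right)}\right) + 224\right) + Y{\left(-7 \right)} = \left(14 \left(-16 - \left(4 - \left(-4\right)^{2}\right)\right) + 224\right) + 32 = \left(14 \left(-16 + \left(-4 + 16\right)\right) + 224\right) + 32 = \left(14 \left(-16 + 12\right) + 224\right) + 32 = \left(14 \left(-4\right) + 224\right) + 32 = \left(-56 + 224\right) + 32 = 168 + 32 = 200$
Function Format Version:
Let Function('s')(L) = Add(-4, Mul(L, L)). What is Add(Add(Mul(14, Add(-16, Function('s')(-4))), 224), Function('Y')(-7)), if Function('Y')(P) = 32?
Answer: 200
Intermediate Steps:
Function('s')(L) = Add(-4, Pow(L, 2))
Add(Add(Mul(14, Add(-16, Function('s')(-4))), 224), Function('Y')(-7)) = Add(Add(Mul(14, Add(-16, Add(-4, Pow(-4, 2)))), 224), 32) = Add(Add(Mul(14, Add(-16, Add(-4, 16))), 224), 32) = Add(Add(Mul(14, Add(-16, 12)), 224), 32) = Add(Add(Mul(14, -4), 224), 32) = Add(Add(-56, 224), 32) = Add(168, 32) = 200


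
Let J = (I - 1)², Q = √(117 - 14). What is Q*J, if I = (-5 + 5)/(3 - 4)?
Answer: √103 ≈ 10.149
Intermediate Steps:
I = 0 (I = 0/(-1) = 0*(-1) = 0)
Q = √103 ≈ 10.149
J = 1 (J = (0 - 1)² = (-1)² = 1)
Q*J = √103*1 = √103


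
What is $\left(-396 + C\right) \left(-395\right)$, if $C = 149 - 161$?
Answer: $161160$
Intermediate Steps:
$C = -12$ ($C = 149 - 161 = -12$)
$\left(-396 + C\right) \left(-395\right) = \left(-396 - 12\right) \left(-395\right) = \left(-408\right) \left(-395\right) = 161160$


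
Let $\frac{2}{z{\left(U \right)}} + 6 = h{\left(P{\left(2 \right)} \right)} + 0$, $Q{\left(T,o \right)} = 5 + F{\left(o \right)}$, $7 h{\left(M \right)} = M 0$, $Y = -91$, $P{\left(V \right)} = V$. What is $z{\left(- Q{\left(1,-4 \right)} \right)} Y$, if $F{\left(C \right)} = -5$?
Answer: $\frac{91}{3} \approx 30.333$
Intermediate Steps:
$h{\left(M \right)} = 0$ ($h{\left(M \right)} = \frac{M 0}{7} = \frac{1}{7} \cdot 0 = 0$)
$Q{\left(T,o \right)} = 0$ ($Q{\left(T,o \right)} = 5 - 5 = 0$)
$z{\left(U \right)} = - \frac{1}{3}$ ($z{\left(U \right)} = \frac{2}{-6 + \left(0 + 0\right)} = \frac{2}{-6 + 0} = \frac{2}{-6} = 2 \left(- \frac{1}{6}\right) = - \frac{1}{3}$)
$z{\left(- Q{\left(1,-4 \right)} \right)} Y = \left(- \frac{1}{3}\right) \left(-91\right) = \frac{91}{3}$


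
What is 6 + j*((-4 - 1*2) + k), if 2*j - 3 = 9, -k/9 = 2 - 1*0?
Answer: -138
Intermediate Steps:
k = -18 (k = -9*(2 - 1*0) = -9*(2 + 0) = -9*2 = -18)
j = 6 (j = 3/2 + (½)*9 = 3/2 + 9/2 = 6)
6 + j*((-4 - 1*2) + k) = 6 + 6*((-4 - 1*2) - 18) = 6 + 6*((-4 - 2) - 18) = 6 + 6*(-6 - 18) = 6 + 6*(-24) = 6 - 144 = -138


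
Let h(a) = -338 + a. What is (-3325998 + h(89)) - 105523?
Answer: -3431770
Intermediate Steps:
(-3325998 + h(89)) - 105523 = (-3325998 + (-338 + 89)) - 105523 = (-3325998 - 249) - 105523 = -3326247 - 105523 = -3431770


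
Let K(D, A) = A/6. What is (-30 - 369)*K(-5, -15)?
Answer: 1995/2 ≈ 997.50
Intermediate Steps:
K(D, A) = A/6 (K(D, A) = A*(⅙) = A/6)
(-30 - 369)*K(-5, -15) = (-30 - 369)*((⅙)*(-15)) = -399*(-5/2) = 1995/2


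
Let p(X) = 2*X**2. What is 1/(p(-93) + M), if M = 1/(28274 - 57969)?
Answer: 29695/513664109 ≈ 5.7810e-5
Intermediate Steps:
M = -1/29695 (M = 1/(-29695) = -1/29695 ≈ -3.3676e-5)
1/(p(-93) + M) = 1/(2*(-93)**2 - 1/29695) = 1/(2*8649 - 1/29695) = 1/(17298 - 1/29695) = 1/(513664109/29695) = 29695/513664109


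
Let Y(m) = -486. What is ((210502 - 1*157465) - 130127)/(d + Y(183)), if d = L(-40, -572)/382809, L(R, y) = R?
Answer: 14755372905/93022607 ≈ 158.62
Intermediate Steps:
d = -40/382809 ≈ -0.00010449
((210502 - 1*157465) - 130127)/(d + Y(183)) = ((210502 - 1*157465) - 130127)/(-40/382809 - 486) = ((210502 - 157465) - 130127)/(-186045214/382809) = (53037 - 130127)*(-382809/186045214) = -77090*(-382809/186045214) = 14755372905/93022607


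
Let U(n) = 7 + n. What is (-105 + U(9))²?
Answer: 7921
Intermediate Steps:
(-105 + U(9))² = (-105 + (7 + 9))² = (-105 + 16)² = (-89)² = 7921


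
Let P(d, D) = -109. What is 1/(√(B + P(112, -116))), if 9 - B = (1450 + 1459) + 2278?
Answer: -I*√5287/5287 ≈ -0.013753*I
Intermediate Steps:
B = -5178 (B = 9 - ((1450 + 1459) + 2278) = 9 - (2909 + 2278) = 9 - 1*5187 = 9 - 5187 = -5178)
1/(√(B + P(112, -116))) = 1/(√(-5178 - 109)) = 1/(√(-5287)) = 1/(I*√5287) = -I*√5287/5287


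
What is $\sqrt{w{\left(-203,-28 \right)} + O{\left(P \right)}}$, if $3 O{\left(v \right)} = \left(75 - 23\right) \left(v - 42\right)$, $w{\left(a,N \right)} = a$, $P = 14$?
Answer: $\frac{i \sqrt{6195}}{3} \approx 26.236 i$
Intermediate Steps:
$O{\left(v \right)} = -728 + \frac{52 v}{3}$ ($O{\left(v \right)} = \frac{\left(75 - 23\right) \left(v - 42\right)}{3} = \frac{52 \left(-42 + v\right)}{3} = \frac{-2184 + 52 v}{3} = -728 + \frac{52 v}{3}$)
$\sqrt{w{\left(-203,-28 \right)} + O{\left(P \right)}} = \sqrt{-203 + \left(-728 + \frac{52}{3} \cdot 14\right)} = \sqrt{-203 + \left(-728 + \frac{728}{3}\right)} = \sqrt{-203 - \frac{1456}{3}} = \sqrt{- \frac{2065}{3}} = \frac{i \sqrt{6195}}{3}$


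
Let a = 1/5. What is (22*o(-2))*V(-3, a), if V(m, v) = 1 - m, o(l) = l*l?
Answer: 352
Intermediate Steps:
a = 1/5 ≈ 0.20000
o(l) = l**2
(22*o(-2))*V(-3, a) = (22*(-2)**2)*(1 - 1*(-3)) = (22*4)*(1 + 3) = 88*4 = 352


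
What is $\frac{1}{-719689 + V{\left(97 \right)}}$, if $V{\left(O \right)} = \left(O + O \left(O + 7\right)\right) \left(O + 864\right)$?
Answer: $\frac{1}{9068096} \approx 1.1028 \cdot 10^{-7}$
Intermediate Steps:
$V{\left(O \right)} = \left(864 + O\right) \left(O + O \left(7 + O\right)\right)$ ($V{\left(O \right)} = \left(O + O \left(7 + O\right)\right) \left(864 + O\right) = \left(864 + O\right) \left(O + O \left(7 + O\right)\right)$)
$\frac{1}{-719689 + V{\left(97 \right)}} = \frac{1}{-719689 + 97 \left(6912 + 97^{2} + 872 \cdot 97\right)} = \frac{1}{-719689 + 97 \left(6912 + 9409 + 84584\right)} = \frac{1}{-719689 + 97 \cdot 100905} = \frac{1}{-719689 + 9787785} = \frac{1}{9068096}$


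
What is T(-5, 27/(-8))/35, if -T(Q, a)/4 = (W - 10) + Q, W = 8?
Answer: ⅘ ≈ 0.80000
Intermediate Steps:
T(Q, a) = 8 - 4*Q (T(Q, a) = -4*((8 - 10) + Q) = -4*(-2 + Q) = 8 - 4*Q)
T(-5, 27/(-8))/35 = (8 - 4*(-5))/35 = (8 + 20)*(1/35) = 28*(1/35) = ⅘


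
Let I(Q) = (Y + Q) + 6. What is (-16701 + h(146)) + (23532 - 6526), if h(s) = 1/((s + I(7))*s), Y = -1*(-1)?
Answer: 7124801/23360 ≈ 305.00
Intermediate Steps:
Y = 1
I(Q) = 7 + Q (I(Q) = (1 + Q) + 6 = 7 + Q)
h(s) = 1/(s*(14 + s)) (h(s) = 1/((s + (7 + 7))*s) = 1/((s + 14)*s) = 1/((14 + s)*s) = 1/(s*(14 + s)))
(-16701 + h(146)) + (23532 - 6526) = (-16701 + 1/(146*(14 + 146))) + (23532 - 6526) = (-16701 + (1/146)/160) + 17006 = (-16701 + (1/146)*(1/160)) + 17006 = (-16701 + 1/23360) + 17006 = -390135359/23360 + 17006 = 7124801/23360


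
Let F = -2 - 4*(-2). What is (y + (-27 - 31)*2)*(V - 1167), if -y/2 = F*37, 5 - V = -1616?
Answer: -254240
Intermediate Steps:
V = 1621 (V = 5 - 1*(-1616) = 5 + 1616 = 1621)
F = 6 (F = -2 + 8 = 6)
y = -444 (y = -12*37 = -2*222 = -444)
(y + (-27 - 31)*2)*(V - 1167) = (-444 + (-27 - 31)*2)*(1621 - 1167) = (-444 - 58*2)*454 = (-444 - 116)*454 = -560*454 = -254240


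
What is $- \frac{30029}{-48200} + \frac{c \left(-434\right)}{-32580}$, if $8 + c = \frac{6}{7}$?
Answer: $\frac{41446241}{78517800} \approx 0.52786$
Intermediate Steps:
$c = - \frac{50}{7}$ ($c = -8 + \frac{6}{7} = - \frac{50}{7} \approx -7.1429$)
$- \frac{30029}{-48200} + \frac{c \left(-434\right)}{-32580} = - \frac{30029}{-48200} + \frac{\left(- \frac{50}{7}\right) \left(-434\right)}{-32580} = \left(-30029\right) \left(- \frac{1}{48200}\right) + 3100 \left(- \frac{1}{32580}\right) = \frac{30029}{48200} - \frac{155}{1629} = \frac{41446241}{78517800}$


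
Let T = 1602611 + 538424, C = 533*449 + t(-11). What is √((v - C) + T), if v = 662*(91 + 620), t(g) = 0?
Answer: 60*√659 ≈ 1540.3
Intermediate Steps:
C = 239317 (C = 533*449 + 0 = 239317 + 0 = 239317)
T = 2141035
v = 470682 (v = 662*711 = 470682)
√((v - C) + T) = √((470682 - 1*239317) + 2141035) = √((470682 - 239317) + 2141035) = √(231365 + 2141035) = √2372400 = 60*√659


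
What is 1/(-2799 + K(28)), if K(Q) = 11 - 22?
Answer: -1/2810 ≈ -0.00035587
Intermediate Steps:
K(Q) = -11
1/(-2799 + K(28)) = 1/(-2799 - 11) = 1/(-2810) = -1/2810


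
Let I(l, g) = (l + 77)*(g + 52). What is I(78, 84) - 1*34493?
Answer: -13413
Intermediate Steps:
I(l, g) = (52 + g)*(77 + l) (I(l, g) = (77 + l)*(52 + g) = (52 + g)*(77 + l))
I(78, 84) - 1*34493 = (4004 + 52*78 + 77*84 + 84*78) - 1*34493 = (4004 + 4056 + 6468 + 6552) - 34493 = 21080 - 34493 = -13413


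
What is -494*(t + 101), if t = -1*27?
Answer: -36556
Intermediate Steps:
t = -27
-494*(t + 101) = -494*(-27 + 101) = -494*74 = -36556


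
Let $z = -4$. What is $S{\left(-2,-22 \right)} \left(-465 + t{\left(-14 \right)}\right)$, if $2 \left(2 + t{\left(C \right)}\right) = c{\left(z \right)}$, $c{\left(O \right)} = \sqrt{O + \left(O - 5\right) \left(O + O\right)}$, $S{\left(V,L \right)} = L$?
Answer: $10274 - 22 \sqrt{17} \approx 10183.0$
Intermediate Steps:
$c{\left(O \right)} = \sqrt{O + 2 O \left(-5 + O\right)}$ ($c{\left(O \right)} = \sqrt{O + \left(-5 + O\right) 2 O} = \sqrt{O + 2 O \left(-5 + O\right)}$)
$t{\left(C \right)} = -2 + \sqrt{17}$ ($t{\left(C \right)} = -2 + \frac{\sqrt{- 4 \left(-9 + 2 \left(-4\right)\right)}}{2} = -2 + \frac{\sqrt{- 4 \left(-9 - 8\right)}}{2} = -2 + \frac{\sqrt{\left(-4\right) \left(-17\right)}}{2} = -2 + \frac{\sqrt{68}}{2} = -2 + \frac{2 \sqrt{17}}{2} = -2 + \sqrt{17}$)
$S{\left(-2,-22 \right)} \left(-465 + t{\left(-14 \right)}\right) = - 22 \left(-465 - \left(2 - \sqrt{17}\right)\right) = - 22 \left(-467 + \sqrt{17}\right) = 10274 - 22 \sqrt{17}$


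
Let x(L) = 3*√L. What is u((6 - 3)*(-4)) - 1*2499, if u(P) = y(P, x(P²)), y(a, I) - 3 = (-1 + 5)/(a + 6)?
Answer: -7490/3 ≈ -2496.7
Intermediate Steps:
y(a, I) = 3 + 4/(6 + a) (y(a, I) = 3 + (-1 + 5)/(a + 6) = 3 + 4/(6 + a))
u(P) = (22 + 3*P)/(6 + P)
u((6 - 3)*(-4)) - 1*2499 = (22 + 3*((6 - 3)*(-4)))/(6 + (6 - 3)*(-4)) - 1*2499 = (22 + 3*(3*(-4)))/(6 + 3*(-4)) - 2499 = (22 + 3*(-12))/(6 - 12) - 2499 = (22 - 36)/(-6) - 2499 = -⅙*(-14) - 2499 = 7/3 - 2499 = -7490/3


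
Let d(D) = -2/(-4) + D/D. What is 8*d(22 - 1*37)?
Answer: 12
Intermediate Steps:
d(D) = 3/2 (d(D) = -2*(-1/4) + 1 = 1/2 + 1 = 3/2)
8*d(22 - 1*37) = 8*(3/2) = 12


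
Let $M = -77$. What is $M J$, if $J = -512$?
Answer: $39424$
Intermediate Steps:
$M J = \left(-77\right) \left(-512\right) = 39424$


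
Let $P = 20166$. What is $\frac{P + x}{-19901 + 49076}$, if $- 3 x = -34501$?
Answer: $\frac{94999}{87525} \approx 1.0854$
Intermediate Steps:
$x = \frac{34501}{3}$ ($x = \left(- \frac{1}{3}\right) \left(-34501\right) = \frac{34501}{3} \approx 11500.0$)
$\frac{P + x}{-19901 + 49076} = \frac{20166 + \frac{34501}{3}}{-19901 + 49076} = \frac{94999}{3 \cdot 29175} = \frac{94999}{3} \cdot \frac{1}{29175} = \frac{94999}{87525}$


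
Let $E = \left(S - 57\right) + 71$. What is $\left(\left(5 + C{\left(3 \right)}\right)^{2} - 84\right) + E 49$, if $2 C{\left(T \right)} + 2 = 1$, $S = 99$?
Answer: $\frac{21893}{4} \approx 5473.3$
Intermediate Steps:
$C{\left(T \right)} = - \frac{1}{2}$ ($C{\left(T \right)} = -1 + \frac{1}{2} \cdot 1 = -1 + \frac{1}{2} = - \frac{1}{2}$)
$E = 113$ ($E = \left(99 - 57\right) + 71 = 42 + 71 = 113$)
$\left(\left(5 + C{\left(3 \right)}\right)^{2} - 84\right) + E 49 = \left(\left(5 - \frac{1}{2}\right)^{2} - 84\right) + 113 \cdot 49 = \left(\left(\frac{9}{2}\right)^{2} - 84\right) + 5537 = \left(\frac{81}{4} - 84\right) + 5537 = - \frac{255}{4} + 5537 = \frac{21893}{4}$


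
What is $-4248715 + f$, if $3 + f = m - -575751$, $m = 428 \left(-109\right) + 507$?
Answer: $-3719112$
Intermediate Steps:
$m = -46145$ ($m = -46652 + 507 = -46145$)
$f = 529603$ ($f = -3 - -529606 = -3 + \left(-46145 + 575751\right) = -3 + 529606 = 529603$)
$-4248715 + f = -4248715 + 529603 = -3719112$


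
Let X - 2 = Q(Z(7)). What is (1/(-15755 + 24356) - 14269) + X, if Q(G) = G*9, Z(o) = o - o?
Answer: -122710466/8601 ≈ -14267.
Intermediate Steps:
Z(o) = 0
Q(G) = 9*G
X = 2 (X = 2 + 9*0 = 2 + 0 = 2)
(1/(-15755 + 24356) - 14269) + X = (1/(-15755 + 24356) - 14269) + 2 = (1/8601 - 14269) + 2 = -122727668/8601 + 2 = -122710466/8601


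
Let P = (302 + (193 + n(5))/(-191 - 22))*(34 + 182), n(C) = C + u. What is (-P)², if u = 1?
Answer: 21318018716736/5041 ≈ 4.2289e+9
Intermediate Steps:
n(C) = 1 + C (n(C) = C + 1 = 1 + C)
P = 4617144/71 (P = (302 + (193 + (1 + 5))/(-191 - 22))*(34 + 182) = (302 + (193 + 6)/(-213))*216 = (302 + 199*(-1/213))*216 = (302 - 199/213)*216 = (64127/213)*216 = 4617144/71 ≈ 65030.)
(-P)² = (-1*4617144/71)² = (-4617144/71)² = 21318018716736/5041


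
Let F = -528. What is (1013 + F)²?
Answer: 235225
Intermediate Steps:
(1013 + F)² = (1013 - 528)² = 485² = 235225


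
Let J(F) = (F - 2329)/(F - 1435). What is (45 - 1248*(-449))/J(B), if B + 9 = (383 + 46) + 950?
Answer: 36425805/959 ≈ 37983.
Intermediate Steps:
B = 1370 (B = -9 + ((383 + 46) + 950) = -9 + (429 + 950) = -9 + 1379 = 1370)
J(F) = (-2329 + F)/(-1435 + F)
(45 - 1248*(-449))/J(B) = (45 - 1248*(-449))/(((-2329 + 1370)/(-1435 + 1370))) = (45 + 560352)/((-959/(-65))) = 560397/((-1/65*(-959))) = 560397/(959/65) = 560397*(65/959) = 36425805/959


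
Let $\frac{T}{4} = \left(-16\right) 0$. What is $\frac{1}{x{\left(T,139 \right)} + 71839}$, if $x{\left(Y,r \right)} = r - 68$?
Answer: $\frac{1}{71910} \approx 1.3906 \cdot 10^{-5}$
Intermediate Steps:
$T = 0$ ($T = 4 \left(\left(-16\right) 0\right) = 4 \cdot 0 = 0$)
$x{\left(Y,r \right)} = -68 + r$
$\frac{1}{x{\left(T,139 \right)} + 71839} = \frac{1}{\left(-68 + 139\right) + 71839} = \frac{1}{71 + 71839} = \frac{1}{71910}$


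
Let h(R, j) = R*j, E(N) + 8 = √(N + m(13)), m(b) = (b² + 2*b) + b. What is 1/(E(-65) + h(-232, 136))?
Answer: -31560/996033457 - √143/996033457 ≈ -3.1698e-5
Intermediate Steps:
m(b) = b² + 3*b
E(N) = -8 + √(208 + N) (E(N) = -8 + √(N + 13*(3 + 13)) = -8 + √(N + 13*16) = -8 + √(N + 208) = -8 + √(208 + N))
1/(E(-65) + h(-232, 136)) = 1/((-8 + √(208 - 65)) - 232*136) = 1/((-8 + √143) - 31552) = 1/(-31560 + √143)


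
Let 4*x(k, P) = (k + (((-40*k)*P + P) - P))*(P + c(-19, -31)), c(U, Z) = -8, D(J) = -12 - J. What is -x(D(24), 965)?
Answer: -332453187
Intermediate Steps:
x(k, P) = (-8 + P)*(k - 40*P*k)/4 (x(k, P) = ((k + (((-40*k)*P + P) - P))*(P - 8))/4 = ((k + ((-40*P*k + P) - P))*(-8 + P))/4 = ((k + ((P - 40*P*k) - P))*(-8 + P))/4 = ((k - 40*P*k)*(-8 + P))/4 = ((-8 + P)*(k - 40*P*k))/4 = (-8 + P)*(k - 40*P*k)/4)
-x(D(24), 965) = -(-12 - 1*24)*(-8 - 40*965² + 321*965)/4 = -(-12 - 24)*(-8 - 40*931225 + 309765)/4 = -(-36)*(-8 - 37249000 + 309765)/4 = -(-36)*(-36939243)/4 = -1*332453187 = -332453187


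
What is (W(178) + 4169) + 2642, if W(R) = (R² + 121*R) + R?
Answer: 60211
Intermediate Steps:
W(R) = R² + 122*R
(W(178) + 4169) + 2642 = (178*(122 + 178) + 4169) + 2642 = (178*300 + 4169) + 2642 = (53400 + 4169) + 2642 = 57569 + 2642 = 60211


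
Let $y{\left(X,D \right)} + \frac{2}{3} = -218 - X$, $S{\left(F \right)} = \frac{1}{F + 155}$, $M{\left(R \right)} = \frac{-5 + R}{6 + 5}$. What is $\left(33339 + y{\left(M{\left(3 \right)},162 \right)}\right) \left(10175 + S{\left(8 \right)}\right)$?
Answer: $\frac{604243590634}{1793} \approx 3.37 \cdot 10^{8}$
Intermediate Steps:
$M{\left(R \right)} = - \frac{5}{11} + \frac{R}{11}$ ($M{\left(R \right)} = \frac{-5 + R}{11} = \left(-5 + R\right) \frac{1}{11} = - \frac{5}{11} + \frac{R}{11}$)
$S{\left(F \right)} = \frac{1}{155 + F}$
$y{\left(X,D \right)} = - \frac{656}{3} - X$ ($y{\left(X,D \right)} = - \frac{2}{3} - \left(218 + X\right) = - \frac{656}{3} - X$)
$\left(33339 + y{\left(M{\left(3 \right)},162 \right)}\right) \left(10175 + S{\left(8 \right)}\right) = \left(33339 - \left(\frac{7201}{33} + \frac{3}{11}\right)\right) \left(10175 + \frac{1}{155 + 8}\right) = \left(33339 - \frac{7210}{33}\right) \left(10175 + \frac{1}{163}\right) = \left(33339 + \left(- \frac{656}{3} + \frac{2}{11}\right)\right) \frac{1658526}{163} = \left(33339 - \frac{7210}{33}\right) \frac{1658526}{163} = \frac{1092977}{33} \cdot \frac{1658526}{163} = \frac{604243590634}{1793}$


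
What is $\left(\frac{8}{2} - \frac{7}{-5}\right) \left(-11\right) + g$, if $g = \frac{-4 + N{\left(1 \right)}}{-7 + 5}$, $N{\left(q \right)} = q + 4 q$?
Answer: $- \frac{599}{10} \approx -59.9$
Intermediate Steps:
$N{\left(q \right)} = 5 q$
$g = - \frac{1}{2}$ ($g = \frac{-4 + 5 \cdot 1}{-7 + 5} = \frac{-4 + 5}{-2} = 1 \left(- \frac{1}{2}\right) = - \frac{1}{2} \approx -0.5$)
$\left(\frac{8}{2} - \frac{7}{-5}\right) \left(-11\right) + g = \left(\frac{8}{2} - \frac{7}{-5}\right) \left(-11\right) - \frac{1}{2} = \left(8 \cdot \frac{1}{2} - - \frac{7}{5}\right) \left(-11\right) - \frac{1}{2} = \left(4 + \frac{7}{5}\right) \left(-11\right) - \frac{1}{2} = \frac{27}{5} \left(-11\right) - \frac{1}{2} = - \frac{297}{5} - \frac{1}{2} = - \frac{599}{10}$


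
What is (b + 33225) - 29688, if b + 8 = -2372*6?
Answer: -10703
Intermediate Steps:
b = -14240 (b = -8 - 2372*6 = -8 - 14232 = -14240)
(b + 33225) - 29688 = (-14240 + 33225) - 29688 = 18985 - 29688 = -10703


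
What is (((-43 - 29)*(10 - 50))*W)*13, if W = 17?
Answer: 636480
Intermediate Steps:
(((-43 - 29)*(10 - 50))*W)*13 = (((-43 - 29)*(10 - 50))*17)*13 = (-72*(-40)*17)*13 = (2880*17)*13 = 48960*13 = 636480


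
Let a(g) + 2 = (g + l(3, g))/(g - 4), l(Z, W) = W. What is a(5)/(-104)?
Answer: -1/13 ≈ -0.076923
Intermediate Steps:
a(g) = -2 + 2*g/(-4 + g) (a(g) = -2 + (g + g)/(g - 4) = -2 + (2*g)/(-4 + g) = -2 + 2*g/(-4 + g))
a(5)/(-104) = (8/(-4 + 5))/(-104) = (8/1)*(-1/104) = (8*1)*(-1/104) = 8*(-1/104) = -1/13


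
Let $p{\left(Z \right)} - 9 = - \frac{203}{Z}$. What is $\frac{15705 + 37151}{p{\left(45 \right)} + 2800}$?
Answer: $\frac{1189260}{63101} \approx 18.847$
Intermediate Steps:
$p{\left(Z \right)} = 9 - \frac{203}{Z}$
$\frac{15705 + 37151}{p{\left(45 \right)} + 2800} = \frac{15705 + 37151}{\left(9 - \frac{203}{45}\right) + 2800} = \frac{52856}{\left(9 - \frac{203}{45}\right) + 2800} = \frac{52856}{\frac{202}{45} + 2800} = \frac{52856}{\frac{126202}{45}} = 52856 \cdot \frac{45}{126202} = \frac{1189260}{63101}$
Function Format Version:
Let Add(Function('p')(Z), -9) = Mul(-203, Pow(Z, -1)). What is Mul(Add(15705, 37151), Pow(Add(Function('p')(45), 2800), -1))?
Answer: Rational(1189260, 63101) ≈ 18.847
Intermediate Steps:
Function('p')(Z) = Add(9, Mul(-203, Pow(Z, -1)))
Mul(Add(15705, 37151), Pow(Add(Function('p')(45), 2800), -1)) = Mul(Add(15705, 37151), Pow(Add(Add(9, Mul(-203, Pow(45, -1))), 2800), -1)) = Mul(52856, Pow(Add(Add(9, Mul(-203, Rational(1, 45))), 2800), -1)) = Mul(52856, Pow(Add(Add(9, Rational(-203, 45)), 2800), -1)) = Mul(52856, Pow(Add(Rational(202, 45), 2800), -1)) = Mul(52856, Pow(Rational(126202, 45), -1)) = Mul(52856, Rational(45, 126202)) = Rational(1189260, 63101)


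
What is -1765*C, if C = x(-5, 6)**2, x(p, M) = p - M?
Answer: -213565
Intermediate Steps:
C = 121 (C = (-5 - 1*6)**2 = (-5 - 6)**2 = (-11)**2 = 121)
-1765*C = -1765*121 = -213565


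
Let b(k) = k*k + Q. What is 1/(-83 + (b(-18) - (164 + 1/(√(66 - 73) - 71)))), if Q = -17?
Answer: 302951/18181321 - I*√7/18181321 ≈ 0.016663 - 1.4552e-7*I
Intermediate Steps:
b(k) = -17 + k² (b(k) = k*k - 17 = k² - 17 = -17 + k²)
1/(-83 + (b(-18) - (164 + 1/(√(66 - 73) - 71)))) = 1/(-83 + ((-17 + (-18)²) - (164 + 1/(√(66 - 73) - 71)))) = 1/(-83 + ((-17 + 324) - (164 + 1/(√(-7) - 71)))) = 1/(-83 + (307 - (164 + 1/(I*√7 - 71)))) = 1/(-83 + (307 - (164 + 1/(-71 + I*√7)))) = 1/(-83 + (307 + (-164 - 1/(-71 + I*√7)))) = 1/(-83 + (143 - 1/(-71 + I*√7))) = 1/(60 - 1/(-71 + I*√7))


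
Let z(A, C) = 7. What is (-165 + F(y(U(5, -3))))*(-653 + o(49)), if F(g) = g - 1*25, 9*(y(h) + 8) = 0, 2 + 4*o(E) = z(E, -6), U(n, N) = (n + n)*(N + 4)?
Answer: 258093/2 ≈ 1.2905e+5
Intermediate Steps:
U(n, N) = 2*n*(4 + N) (U(n, N) = (2*n)*(4 + N) = 2*n*(4 + N))
o(E) = 5/4 (o(E) = -½ + (¼)*7 = -½ + 7/4 = 5/4)
y(h) = -8 (y(h) = -8 + (⅑)*0 = -8 + 0 = -8)
F(g) = -25 + g (F(g) = g - 25 = -25 + g)
(-165 + F(y(U(5, -3))))*(-653 + o(49)) = (-165 + (-25 - 8))*(-653 + 5/4) = (-165 - 33)*(-2607/4) = -198*(-2607/4) = 258093/2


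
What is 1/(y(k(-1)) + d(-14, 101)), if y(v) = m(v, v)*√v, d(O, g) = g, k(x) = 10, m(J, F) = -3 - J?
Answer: 101/8511 + 13*√10/8511 ≈ 0.016697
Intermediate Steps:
y(v) = √v*(-3 - v) (y(v) = (-3 - v)*√v = √v*(-3 - v))
1/(y(k(-1)) + d(-14, 101)) = 1/(√10*(-3 - 1*10) + 101) = 1/(√10*(-3 - 10) + 101) = 1/(√10*(-13) + 101) = 1/(-13*√10 + 101) = 1/(101 - 13*√10)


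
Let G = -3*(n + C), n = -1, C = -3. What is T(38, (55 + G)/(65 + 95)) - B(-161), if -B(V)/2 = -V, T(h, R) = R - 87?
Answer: 37667/160 ≈ 235.42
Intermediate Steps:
G = 12 (G = -3*(-1 - 3) = -3*(-4) = 12)
T(h, R) = -87 + R
B(V) = 2*V (B(V) = -(-2)*V = 2*V)
T(38, (55 + G)/(65 + 95)) - B(-161) = (-87 + (55 + 12)/(65 + 95)) - 2*(-161) = (-87 + 67/160) - 1*(-322) = (-87 + 67*(1/160)) + 322 = (-87 + 67/160) + 322 = -13853/160 + 322 = 37667/160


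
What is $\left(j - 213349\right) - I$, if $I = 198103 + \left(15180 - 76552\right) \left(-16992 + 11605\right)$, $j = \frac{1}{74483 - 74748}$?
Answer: $- \frac{87720940241}{265} \approx -3.3102 \cdot 10^{8}$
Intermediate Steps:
$j = - \frac{1}{265}$ ($j = \frac{1}{-265} = - \frac{1}{265} \approx -0.0037736$)
$I = 330809067$ ($I = 198103 - -330610964 = 198103 + 330610964 = 330809067$)
$\left(j - 213349\right) - I = \left(- \frac{1}{265} - 213349\right) - 330809067 = - \frac{56537486}{265} - 330809067 = - \frac{87720940241}{265}$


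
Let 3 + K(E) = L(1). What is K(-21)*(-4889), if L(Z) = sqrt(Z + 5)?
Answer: 14667 - 4889*sqrt(6) ≈ 2691.4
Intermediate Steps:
L(Z) = sqrt(5 + Z)
K(E) = -3 + sqrt(6) (K(E) = -3 + sqrt(5 + 1) = -3 + sqrt(6))
K(-21)*(-4889) = (-3 + sqrt(6))*(-4889) = 14667 - 4889*sqrt(6)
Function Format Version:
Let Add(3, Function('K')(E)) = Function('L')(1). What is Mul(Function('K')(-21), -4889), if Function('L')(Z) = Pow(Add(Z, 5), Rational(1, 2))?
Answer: Add(14667, Mul(-4889, Pow(6, Rational(1, 2)))) ≈ 2691.4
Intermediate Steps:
Function('L')(Z) = Pow(Add(5, Z), Rational(1, 2))
Function('K')(E) = Add(-3, Pow(6, Rational(1, 2))) (Function('K')(E) = Add(-3, Pow(Add(5, 1), Rational(1, 2))) = Add(-3, Pow(6, Rational(1, 2))))
Mul(Function('K')(-21), -4889) = Mul(Add(-3, Pow(6, Rational(1, 2))), -4889) = Add(14667, Mul(-4889, Pow(6, Rational(1, 2))))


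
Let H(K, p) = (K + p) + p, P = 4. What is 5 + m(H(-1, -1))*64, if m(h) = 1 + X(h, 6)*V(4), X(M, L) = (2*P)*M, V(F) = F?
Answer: -6075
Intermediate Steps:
X(M, L) = 8*M (X(M, L) = (2*4)*M = 8*M)
H(K, p) = K + 2*p
m(h) = 1 + 32*h (m(h) = 1 + (8*h)*4 = 1 + 32*h)
5 + m(H(-1, -1))*64 = 5 + (1 + 32*(-1 + 2*(-1)))*64 = 5 + (1 + 32*(-1 - 2))*64 = 5 + (1 + 32*(-3))*64 = 5 + (1 - 96)*64 = 5 - 95*64 = 5 - 6080 = -6075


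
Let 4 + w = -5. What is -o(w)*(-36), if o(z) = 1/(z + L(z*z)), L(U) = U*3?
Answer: 2/13 ≈ 0.15385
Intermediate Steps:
L(U) = 3*U
w = -9 (w = -4 - 5 = -9)
o(z) = 1/(z + 3*z**2) (o(z) = 1/(z + 3*(z*z)) = 1/(z + 3*z**2))
-o(w)*(-36) = -1/((-9)*(1 + 3*(-9)))*(-36) = -(-1)/(9*(1 - 27))*(-36) = -(-1)/(9*(-26))*(-36) = -(-1)*(-1)/(9*26)*(-36) = -1*1/234*(-36) = -1/234*(-36) = 2/13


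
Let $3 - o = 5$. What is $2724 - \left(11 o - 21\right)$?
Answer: $2767$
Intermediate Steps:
$o = -2$ ($o = 3 - 5 = -2$)
$2724 - \left(11 o - 21\right) = 2724 - \left(11 \left(-2\right) - 21\right) = 2724 - \left(-22 - 21\right) = 2724 - -43 = 2724 + 43 = 2767$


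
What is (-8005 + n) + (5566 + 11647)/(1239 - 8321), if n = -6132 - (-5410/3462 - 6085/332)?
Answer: -28733042292167/2034984372 ≈ -14120.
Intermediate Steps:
n = -3512580149/574692 (n = -6132 - (-5410*1/3462 - 6085*1/332) = -6132 - (-2705/1731 - 6085/332) = -6132 - 1*(-11431195/574692) = -6132 + 11431195/574692 = -3512580149/574692 ≈ -6112.1)
(-8005 + n) + (5566 + 11647)/(1239 - 8321) = (-8005 - 3512580149/574692) + (5566 + 11647)/(1239 - 8321) = -8112989609/574692 + 17213/(-7082) = -8112989609/574692 + 17213*(-1/7082) = -8112989609/574692 - 17213/7082 = -28733042292167/2034984372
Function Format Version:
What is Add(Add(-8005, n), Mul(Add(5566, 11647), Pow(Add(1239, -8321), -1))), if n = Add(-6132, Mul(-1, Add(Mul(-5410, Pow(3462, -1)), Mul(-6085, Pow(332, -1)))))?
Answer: Rational(-28733042292167, 2034984372) ≈ -14120.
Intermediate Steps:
n = Rational(-3512580149, 574692) (n = Add(-6132, Mul(-1, Add(Mul(-5410, Rational(1, 3462)), Mul(-6085, Rational(1, 332))))) = Add(-6132, Mul(-1, Add(Rational(-2705, 1731), Rational(-6085, 332)))) = Add(-6132, Mul(-1, Rational(-11431195, 574692))) = Add(-6132, Rational(11431195, 574692)) = Rational(-3512580149, 574692) ≈ -6112.1)
Add(Add(-8005, n), Mul(Add(5566, 11647), Pow(Add(1239, -8321), -1))) = Add(Add(-8005, Rational(-3512580149, 574692)), Mul(Add(5566, 11647), Pow(Add(1239, -8321), -1))) = Add(Rational(-8112989609, 574692), Mul(17213, Pow(-7082, -1))) = Add(Rational(-8112989609, 574692), Mul(17213, Rational(-1, 7082))) = Add(Rational(-8112989609, 574692), Rational(-17213, 7082)) = Rational(-28733042292167, 2034984372)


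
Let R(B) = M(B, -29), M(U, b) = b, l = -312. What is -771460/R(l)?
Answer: 771460/29 ≈ 26602.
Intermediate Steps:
R(B) = -29
-771460/R(l) = -771460/(-29) = -771460*(-1/29) = 771460/29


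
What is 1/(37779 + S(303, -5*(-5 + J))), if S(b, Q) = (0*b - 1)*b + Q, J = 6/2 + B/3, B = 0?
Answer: 1/37486 ≈ 2.6677e-5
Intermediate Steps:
J = 3 (J = 6/2 + 0/3 = 6*(½) + 0*(⅓) = 3 + 0 = 3)
S(b, Q) = Q - b (S(b, Q) = (0 - 1)*b + Q = -b + Q = Q - b)
1/(37779 + S(303, -5*(-5 + J))) = 1/(37779 + (-5*(-5 + 3) - 1*303)) = 1/(37779 + (-5*(-2) - 303)) = 1/(37779 + (10 - 303)) = 1/(37779 - 293) = 1/37486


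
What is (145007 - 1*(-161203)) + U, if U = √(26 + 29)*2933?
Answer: 306210 + 2933*√55 ≈ 3.2796e+5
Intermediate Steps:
U = 2933*√55 (U = √55*2933 = 2933*√55 ≈ 21752.)
(145007 - 1*(-161203)) + U = (145007 - 1*(-161203)) + 2933*√55 = (145007 + 161203) + 2933*√55 = 306210 + 2933*√55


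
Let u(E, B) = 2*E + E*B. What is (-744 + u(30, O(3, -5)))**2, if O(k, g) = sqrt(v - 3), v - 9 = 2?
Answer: 475056 - 82080*sqrt(2) ≈ 3.5898e+5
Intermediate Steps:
v = 11 (v = 9 + 2 = 11)
O(k, g) = 2*sqrt(2) (O(k, g) = sqrt(11 - 3) = sqrt(8) = 2*sqrt(2))
u(E, B) = 2*E + B*E
(-744 + u(30, O(3, -5)))**2 = (-744 + 30*(2 + 2*sqrt(2)))**2 = (-744 + (60 + 60*sqrt(2)))**2 = (-684 + 60*sqrt(2))**2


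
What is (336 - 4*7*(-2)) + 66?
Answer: 458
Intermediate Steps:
(336 - 4*7*(-2)) + 66 = (336 - 28*(-2)) + 66 = (336 + 56) + 66 = 392 + 66 = 458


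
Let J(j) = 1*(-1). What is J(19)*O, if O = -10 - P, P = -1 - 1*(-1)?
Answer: 10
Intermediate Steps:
P = 0 (P = -1 + 1 = 0)
O = -10 (O = -10 - 1*0 = -10 + 0 = -10)
J(j) = -1
J(19)*O = -1*(-10) = 10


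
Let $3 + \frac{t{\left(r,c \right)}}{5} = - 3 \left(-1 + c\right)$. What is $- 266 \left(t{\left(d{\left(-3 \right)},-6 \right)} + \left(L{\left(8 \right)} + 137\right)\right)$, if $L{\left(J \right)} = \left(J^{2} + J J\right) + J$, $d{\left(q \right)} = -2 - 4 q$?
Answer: $-96558$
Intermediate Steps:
$t{\left(r,c \right)} = - 15 c$ ($t{\left(r,c \right)} = -15 + 5 \left(- 3 \left(-1 + c\right)\right) = -15 + 5 \left(3 - 3 c\right) = -15 - \left(-15 + 15 c\right) = - 15 c$)
$L{\left(J \right)} = J + 2 J^{2}$ ($L{\left(J \right)} = \left(J^{2} + J^{2}\right) + J = 2 J^{2} + J = J + 2 J^{2}$)
$- 266 \left(t{\left(d{\left(-3 \right)},-6 \right)} + \left(L{\left(8 \right)} + 137\right)\right) = - 266 \left(\left(-15\right) \left(-6\right) + \left(8 \left(1 + 2 \cdot 8\right) + 137\right)\right) = - 266 \left(90 + \left(8 \left(1 + 16\right) + 137\right)\right) = - 266 \left(90 + \left(8 \cdot 17 + 137\right)\right) = - 266 \left(90 + \left(136 + 137\right)\right) = - 266 \left(90 + 273\right) = \left(-266\right) 363 = -96558$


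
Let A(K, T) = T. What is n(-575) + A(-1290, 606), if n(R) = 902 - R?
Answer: 2083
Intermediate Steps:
n(-575) + A(-1290, 606) = (902 - 1*(-575)) + 606 = (902 + 575) + 606 = 1477 + 606 = 2083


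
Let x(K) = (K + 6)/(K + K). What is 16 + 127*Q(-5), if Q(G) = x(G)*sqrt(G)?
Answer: 16 - 127*I*sqrt(5)/10 ≈ 16.0 - 28.398*I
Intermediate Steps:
x(K) = (6 + K)/(2*K) (x(K) = (6 + K)/((2*K)) = (6 + K)*(1/(2*K)) = (6 + K)/(2*K))
Q(G) = (6 + G)/(2*sqrt(G)) (Q(G) = ((6 + G)/(2*G))*sqrt(G) = (6 + G)/(2*sqrt(G)))
16 + 127*Q(-5) = 16 + 127*((6 - 5)/(2*sqrt(-5))) = 16 + 127*((1/2)*(-I*sqrt(5)/5)*1) = 16 + 127*(-I*sqrt(5)/10) = 16 - 127*I*sqrt(5)/10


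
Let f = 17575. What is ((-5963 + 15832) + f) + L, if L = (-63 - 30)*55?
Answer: 22329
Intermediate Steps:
L = -5115 (L = -93*55 = -5115)
((-5963 + 15832) + f) + L = ((-5963 + 15832) + 17575) - 5115 = (9869 + 17575) - 5115 = 27444 - 5115 = 22329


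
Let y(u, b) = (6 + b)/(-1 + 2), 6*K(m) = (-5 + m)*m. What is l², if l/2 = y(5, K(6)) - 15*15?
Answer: 190096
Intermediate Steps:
K(m) = m*(-5 + m)/6 (K(m) = ((-5 + m)*m)/6 = (m*(-5 + m))/6 = m*(-5 + m)/6)
y(u, b) = 6 + b (y(u, b) = (6 + b)/1 = (6 + b)*1 = 6 + b)
l = -436 (l = 2*((6 + (⅙)*6*(-5 + 6)) - 15*15) = 2*((6 + (⅙)*6*1) - 225) = 2*((6 + 1) - 225) = 2*(7 - 225) = 2*(-218) = -436)
l² = (-436)² = 190096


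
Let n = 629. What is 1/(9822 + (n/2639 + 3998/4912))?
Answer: 6481384/63666973833 ≈ 0.00010180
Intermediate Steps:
1/(9822 + (n/2639 + 3998/4912)) = 1/(9822 + (629/2639 + 3998/4912)) = 1/(9822 + (629*(1/2639) + 3998*(1/4912))) = 1/(9822 + (629/2639 + 1999/2456)) = 1/(9822 + 6820185/6481384) = 1/(63666973833/6481384) = 6481384/63666973833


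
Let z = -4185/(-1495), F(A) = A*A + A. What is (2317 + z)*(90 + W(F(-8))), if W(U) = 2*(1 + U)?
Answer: 141498480/299 ≈ 4.7324e+5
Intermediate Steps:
F(A) = A + A**2 (F(A) = A**2 + A = A + A**2)
W(U) = 2 + 2*U
z = 837/299 (z = -4185*(-1/1495) = 837/299 ≈ 2.7993)
(2317 + z)*(90 + W(F(-8))) = (2317 + 837/299)*(90 + (2 + 2*(-8*(1 - 8)))) = 693620*(90 + (2 + 2*(-8*(-7))))/299 = 693620*(90 + (2 + 2*56))/299 = 693620*(90 + (2 + 112))/299 = 693620*(90 + 114)/299 = (693620/299)*204 = 141498480/299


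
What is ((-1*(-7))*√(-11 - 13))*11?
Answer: 154*I*√6 ≈ 377.22*I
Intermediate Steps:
((-1*(-7))*√(-11 - 13))*11 = (7*√(-24))*11 = (7*(2*I*√6))*11 = (14*I*√6)*11 = 154*I*√6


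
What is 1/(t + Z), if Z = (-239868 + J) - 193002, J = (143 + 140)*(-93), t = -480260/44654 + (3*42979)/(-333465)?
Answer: -2481757685/1139623480859748 ≈ -2.1777e-6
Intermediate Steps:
t = -27651242283/2481757685 (t = -480260*1/44654 + 128937*(-1/333465) = -240130/22327 - 42979/111155 = -27651242283/2481757685 ≈ -11.142)
J = -26319 (J = 283*(-93) = -26319)
Z = -459189 (Z = (-239868 - 26319) - 193002 = -266187 - 193002 = -459189)
1/(t + Z) = 1/(-27651242283/2481757685 - 459189) = 1/(-1139623480859748/2481757685) = -2481757685/1139623480859748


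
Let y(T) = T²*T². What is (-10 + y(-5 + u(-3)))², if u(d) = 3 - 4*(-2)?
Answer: 1653796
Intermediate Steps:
u(d) = 11 (u(d) = 3 + 8 = 11)
y(T) = T⁴
(-10 + y(-5 + u(-3)))² = (-10 + (-5 + 11)⁴)² = (-10 + 6⁴)² = (-10 + 1296)² = 1286² = 1653796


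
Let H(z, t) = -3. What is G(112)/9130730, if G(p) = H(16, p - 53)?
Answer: -3/9130730 ≈ -3.2856e-7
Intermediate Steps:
G(p) = -3
G(112)/9130730 = -3/9130730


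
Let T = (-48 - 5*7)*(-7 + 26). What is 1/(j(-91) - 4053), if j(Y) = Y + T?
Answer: -1/5721 ≈ -0.00017479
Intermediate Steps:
T = -1577 (T = (-48 - 35)*19 = -83*19 = -1577)
j(Y) = -1577 + Y (j(Y) = Y - 1577 = -1577 + Y)
1/(j(-91) - 4053) = 1/((-1577 - 91) - 4053) = 1/(-1668 - 4053) = 1/(-5721) = -1/5721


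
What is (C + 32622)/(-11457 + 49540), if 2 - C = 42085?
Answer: -9461/38083 ≈ -0.24843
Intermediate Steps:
C = -42083 (C = 2 - 1*42085 = 2 - 42085 = -42083)
(C + 32622)/(-11457 + 49540) = (-42083 + 32622)/(-11457 + 49540) = -9461/38083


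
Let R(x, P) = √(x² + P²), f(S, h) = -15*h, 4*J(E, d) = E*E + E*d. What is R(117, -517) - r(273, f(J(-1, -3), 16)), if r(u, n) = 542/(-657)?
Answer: 542/657 + √280978 ≈ 530.90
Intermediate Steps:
J(E, d) = E²/4 + E*d/4 (J(E, d) = (E*E + E*d)/4 = (E² + E*d)/4 = E²/4 + E*d/4)
r(u, n) = -542/657 (r(u, n) = 542*(-1/657) = -542/657)
R(x, P) = √(P² + x²)
R(117, -517) - r(273, f(J(-1, -3), 16)) = √((-517)² + 117²) - 1*(-542/657) = √(267289 + 13689) + 542/657 = √280978 + 542/657 = 542/657 + √280978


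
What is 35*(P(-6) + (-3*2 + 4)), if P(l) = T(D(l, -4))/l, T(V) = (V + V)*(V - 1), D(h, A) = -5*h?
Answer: -10220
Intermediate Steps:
D(h, A) = -5*h
T(V) = 2*V*(-1 + V) (T(V) = (2*V)*(-1 + V) = 2*V*(-1 + V))
P(l) = 10 + 50*l (P(l) = (2*(-5*l)*(-1 - 5*l))/l = (-10*l*(-1 - 5*l))/l = 10 + 50*l)
35*(P(-6) + (-3*2 + 4)) = 35*((10 + 50*(-6)) + (-3*2 + 4)) = 35*((10 - 300) + (-6 + 4)) = 35*(-290 - 2) = 35*(-292) = -10220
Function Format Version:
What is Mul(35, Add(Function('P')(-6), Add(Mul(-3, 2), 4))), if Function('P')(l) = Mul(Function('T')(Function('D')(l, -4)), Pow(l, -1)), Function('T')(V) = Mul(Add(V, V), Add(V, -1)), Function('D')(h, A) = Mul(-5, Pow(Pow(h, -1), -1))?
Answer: -10220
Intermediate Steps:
Function('D')(h, A) = Mul(-5, h)
Function('T')(V) = Mul(2, V, Add(-1, V)) (Function('T')(V) = Mul(Mul(2, V), Add(-1, V)) = Mul(2, V, Add(-1, V)))
Function('P')(l) = Add(10, Mul(50, l)) (Function('P')(l) = Mul(Mul(2, Mul(-5, l), Add(-1, Mul(-5, l))), Pow(l, -1)) = Mul(Mul(-10, l, Add(-1, Mul(-5, l))), Pow(l, -1)) = Add(10, Mul(50, l)))
Mul(35, Add(Function('P')(-6), Add(Mul(-3, 2), 4))) = Mul(35, Add(Add(10, Mul(50, -6)), Add(Mul(-3, 2), 4))) = Mul(35, Add(Add(10, -300), Add(-6, 4))) = Mul(35, Add(-290, -2)) = Mul(35, -292) = -10220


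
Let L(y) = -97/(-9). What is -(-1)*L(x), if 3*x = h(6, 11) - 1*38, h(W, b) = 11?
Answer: 97/9 ≈ 10.778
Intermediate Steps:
x = -9 (x = (11 - 1*38)/3 = (11 - 38)/3 = (⅓)*(-27) = -9)
L(y) = 97/9 (L(y) = -97*(-⅑) = 97/9)
-(-1)*L(x) = -(-1)*97/9 = -1*(-97/9) = 97/9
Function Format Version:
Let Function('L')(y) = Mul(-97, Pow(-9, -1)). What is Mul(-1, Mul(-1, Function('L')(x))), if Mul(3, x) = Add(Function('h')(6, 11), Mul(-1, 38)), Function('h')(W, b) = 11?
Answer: Rational(97, 9) ≈ 10.778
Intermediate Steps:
x = -9 (x = Mul(Rational(1, 3), Add(11, Mul(-1, 38))) = Mul(Rational(1, 3), Add(11, -38)) = Mul(Rational(1, 3), -27) = -9)
Function('L')(y) = Rational(97, 9) (Function('L')(y) = Mul(-97, Rational(-1, 9)) = Rational(97, 9))
Mul(-1, Mul(-1, Function('L')(x))) = Mul(-1, Mul(-1, Rational(97, 9))) = Mul(-1, Rational(-97, 9)) = Rational(97, 9)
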